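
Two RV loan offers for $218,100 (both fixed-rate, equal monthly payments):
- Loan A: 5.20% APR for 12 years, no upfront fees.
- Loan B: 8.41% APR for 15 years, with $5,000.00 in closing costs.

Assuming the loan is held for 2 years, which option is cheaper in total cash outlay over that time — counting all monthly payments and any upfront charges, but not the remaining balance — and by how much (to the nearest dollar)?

Loan A: at 5.20% the monthly rate is 0.0043333, so the payment is 218,100 × 0.0043333 / (1 − 1.0043333^−144) = $2,039.14.
Loan B: at 8.41% the monthly rate is 0.0070083, so the payment is 218,100 × 0.0070083 / (1 − 1.0070083^−180) = $2,136.23.
Over 24 months: Loan A costs 24 × $2,039.14 = $48,939.36; Loan B costs 24 × $2,136.23 + $5,000.00 = $56,269.52.
Loan A is cheaper by $56,269.52 − $48,939.36 = $7,330.16.

Loan A by $7,330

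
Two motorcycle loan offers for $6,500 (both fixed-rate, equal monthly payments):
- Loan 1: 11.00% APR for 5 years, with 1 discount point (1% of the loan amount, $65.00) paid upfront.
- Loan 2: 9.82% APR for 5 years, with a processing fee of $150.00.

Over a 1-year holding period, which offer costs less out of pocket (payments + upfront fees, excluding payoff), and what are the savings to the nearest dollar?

Loan 1 by $39

Loan 1: at 11.00% the monthly rate is 0.0091667, so the payment is 6,500 × 0.0091667 / (1 − 1.0091667^−60) = $141.33.
Loan 2: at 9.82% the monthly rate is 0.0081833, so the payment is 6,500 × 0.0081833 / (1 − 1.0081833^−60) = $137.53.
Over 12 months: Loan 1 costs 12 × $141.33 + $65.00 = $1,760.96; Loan 2 costs 12 × $137.53 + $150.00 = $1,800.36.
Loan 1 is cheaper by $1,800.36 − $1,760.96 = $39.40.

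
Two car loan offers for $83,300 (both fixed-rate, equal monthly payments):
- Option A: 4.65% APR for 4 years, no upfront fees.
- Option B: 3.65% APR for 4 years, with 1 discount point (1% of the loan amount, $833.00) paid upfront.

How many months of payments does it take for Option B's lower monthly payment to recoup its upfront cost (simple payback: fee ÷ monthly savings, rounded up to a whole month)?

Option A: at 4.65% the monthly rate is 0.0038750, so the payment is 83,300 × 0.0038750 / (1 − 1.0038750^−48) = $1,905.16.
Option B: monthly rate = 3.65%/12 = 0.0030417; payment = 83,300 × 0.0030417 / (1 − (1+0.0030417)^−48) = $1,867.82.
Monthly savings = $1,905.16 − $1,867.82 = $37.34.
Break-even = $833.00 / $37.34 = 22.31 → 23 months.

23 months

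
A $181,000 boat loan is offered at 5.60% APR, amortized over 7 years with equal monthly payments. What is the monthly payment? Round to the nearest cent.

Monthly rate = 5.6%/12 = 0.0046667; payment = 181,000 × 0.0046667 / (1 − (1+0.0046667)^−84) = $2,609.58.

$2,609.58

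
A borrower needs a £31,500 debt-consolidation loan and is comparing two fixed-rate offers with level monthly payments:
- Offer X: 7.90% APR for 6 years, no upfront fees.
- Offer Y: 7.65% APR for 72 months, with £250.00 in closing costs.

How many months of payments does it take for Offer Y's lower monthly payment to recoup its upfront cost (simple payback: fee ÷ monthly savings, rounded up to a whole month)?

Offer X: at 7.90% the monthly rate is 0.0065833, so the payment is 31,500 × 0.0065833 / (1 − 1.0065833^−72) = £550.76.
Offer Y: monthly rate = 7.65%/12 = 0.0063750; payment = 31,500 × 0.0063750 / (1 − (1+0.0063750)^−72) = £546.93.
Monthly savings = £550.76 − £546.93 = £3.83.
Break-even = £250.00 / £3.83 = 65.27 → 66 months.

66 months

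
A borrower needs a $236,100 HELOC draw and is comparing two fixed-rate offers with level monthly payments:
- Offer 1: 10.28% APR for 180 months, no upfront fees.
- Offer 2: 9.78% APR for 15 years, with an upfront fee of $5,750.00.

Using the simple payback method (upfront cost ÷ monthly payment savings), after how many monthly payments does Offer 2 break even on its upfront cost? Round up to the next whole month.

Offer 1: monthly rate = 10.28%/12 = 0.0085667; payment = 236,100 × 0.0085667 / (1 − (1+0.0085667)^−180) = $2,577.74.
Offer 2: at 9.78% the monthly rate is 0.0081500, so the payment is 236,100 × 0.0081500 / (1 − 1.0081500^−180) = $2,505.46.
Monthly savings = $2,577.74 − $2,505.46 = $72.28.
Break-even = $5,750.00 / $72.28 = 79.55 → 80 months.

80 months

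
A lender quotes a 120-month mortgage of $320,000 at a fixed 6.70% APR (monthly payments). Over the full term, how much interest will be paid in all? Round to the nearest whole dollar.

$119,942

Monthly rate = 6.7%/12 = 0.0055833; payment = 320,000 × 0.0055833 / (1 − (1+0.0055833)^−120) = $3,666.18.
Total paid = 120 × $3,666.18 = $439,941.60; interest = $439,941.60 − $320,000 = $119,941.60.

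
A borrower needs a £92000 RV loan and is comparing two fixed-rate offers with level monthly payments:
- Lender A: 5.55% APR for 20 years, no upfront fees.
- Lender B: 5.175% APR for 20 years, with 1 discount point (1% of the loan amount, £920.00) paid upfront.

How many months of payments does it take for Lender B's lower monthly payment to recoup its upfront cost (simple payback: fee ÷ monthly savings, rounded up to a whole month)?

Lender A: at 5.55% the monthly rate is 0.0046250, so the payment is 92,000 × 0.0046250 / (1 − 1.0046250^−240) = £635.46.
Lender B: monthly rate = 5.175%/12 = 0.0043125; payment = 92,000 × 0.0043125 / (1 − (1+0.0043125)^−240) = £616.09.
Monthly savings = £635.46 − £616.09 = £19.37.
Break-even = £920.00 / £19.37 = 47.50 → 48 months.

48 months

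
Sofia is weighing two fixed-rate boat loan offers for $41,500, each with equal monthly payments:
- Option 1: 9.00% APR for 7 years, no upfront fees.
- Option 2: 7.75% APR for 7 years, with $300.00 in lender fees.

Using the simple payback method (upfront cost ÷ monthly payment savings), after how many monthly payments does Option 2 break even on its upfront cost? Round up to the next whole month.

12 months

Option 1: monthly rate = 9%/12 = 0.0075000; payment = 41,500 × 0.0075000 / (1 − (1+0.0075000)^−84) = $667.70.
Option 2: at 7.75% the monthly rate is 0.0064583, so the payment is 41,500 × 0.0064583 / (1 − 1.0064583^−84) = $641.67.
Monthly savings = $667.70 − $641.67 = $26.03.
Break-even = $300.00 / $26.03 = 11.53 → 12 months.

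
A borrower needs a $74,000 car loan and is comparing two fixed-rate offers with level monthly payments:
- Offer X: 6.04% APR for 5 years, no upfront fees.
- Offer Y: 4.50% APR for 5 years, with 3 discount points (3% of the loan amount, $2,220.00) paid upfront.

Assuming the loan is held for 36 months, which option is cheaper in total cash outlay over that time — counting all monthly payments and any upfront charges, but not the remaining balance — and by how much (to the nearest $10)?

Offer X: at 6.04% the monthly rate is 0.0050333, so the payment is 74,000 × 0.0050333 / (1 − 1.0050333^−60) = $1,432.00.
Offer Y: monthly rate = 4.5%/12 = 0.0037500; payment = 74,000 × 0.0037500 / (1 − (1+0.0037500)^−60) = $1,379.58.
Over 36 months: Offer X costs 36 × $1,432.00 = $51,552.00; Offer Y costs 36 × $1,379.58 + $2,220.00 = $51,884.88.
Offer X is cheaper by $51,884.88 − $51,552.00 = $332.88.

Offer X by $330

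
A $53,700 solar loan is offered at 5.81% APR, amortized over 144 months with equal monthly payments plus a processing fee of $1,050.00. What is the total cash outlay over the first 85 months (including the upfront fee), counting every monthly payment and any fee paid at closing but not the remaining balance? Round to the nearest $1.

$45,145

Monthly rate = 5.81%/12 = 0.0048417; payment = 53,700 × 0.0048417 / (1 − (1+0.0048417)^−144) = $518.77.
Total outlay = 85 × $518.77 + $1,050.00 = $45,145.45.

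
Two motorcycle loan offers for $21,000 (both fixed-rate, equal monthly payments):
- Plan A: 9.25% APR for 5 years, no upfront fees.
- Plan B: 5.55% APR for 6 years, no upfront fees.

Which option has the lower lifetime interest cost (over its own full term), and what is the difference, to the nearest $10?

Plan A: at 9.25% the monthly rate is 0.0077083, so the payment is 21,000 × 0.0077083 / (1 − 1.0077083^−60) = $438.48.
Total interest on Plan A = 60 × $438.48 − $21,000 = $5,308.80.
Plan B: at 5.55% the monthly rate is 0.0046250, so the payment is 21,000 × 0.0046250 / (1 − 1.0046250^−72) = $343.59.
Total interest on Plan B = 72 × $343.59 − $21,000 = $3,738.48.
Plan B is lower by $1,570.32.

Plan B by $1,570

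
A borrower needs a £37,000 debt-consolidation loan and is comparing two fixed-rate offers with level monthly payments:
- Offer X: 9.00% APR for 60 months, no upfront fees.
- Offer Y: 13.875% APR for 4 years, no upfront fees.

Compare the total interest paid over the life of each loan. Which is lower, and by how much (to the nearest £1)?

Offer X by £2,337

Offer X: monthly rate = 9%/12 = 0.0075000; payment = 37,000 × 0.0075000 / (1 − (1+0.0075000)^−60) = £768.06.
Total interest on Offer X = 60 × £768.06 − £37,000 = £9,083.60.
Offer Y: monthly rate = 13.875%/12 = 0.0115625; payment = 37,000 × 0.0115625 / (1 − (1+0.0115625)^−48) = £1,008.76.
Total interest on Offer Y = 48 × £1,008.76 − £37,000 = £11,420.48.
Offer X is lower by £2,336.88.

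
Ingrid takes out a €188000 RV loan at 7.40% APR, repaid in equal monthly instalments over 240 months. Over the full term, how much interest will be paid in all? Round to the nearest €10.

€172,730

Monthly rate = 7.4%/12 = 0.0061667; payment = 188,000 × 0.0061667 / (1 − (1+0.0061667)^−240) = €1,503.04.
Total paid = 240 × €1,503.04 = €360,729.60; interest = €360,729.60 − €188,000 = €172,729.60.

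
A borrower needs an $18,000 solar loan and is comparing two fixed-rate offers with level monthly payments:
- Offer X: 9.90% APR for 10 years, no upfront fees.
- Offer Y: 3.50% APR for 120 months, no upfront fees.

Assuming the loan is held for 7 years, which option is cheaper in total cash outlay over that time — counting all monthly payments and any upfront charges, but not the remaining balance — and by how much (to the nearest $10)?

Offer X: at 9.90% the monthly rate is 0.0082500, so the payment is 18,000 × 0.0082500 / (1 − 1.0082500^−120) = $236.88.
Offer Y: at 3.50% the monthly rate is 0.0029167, so the payment is 18,000 × 0.0029167 / (1 − 1.0029167^−120) = $177.99.
Over 84 months: Offer X costs 84 × $236.88 = $19,897.92; Offer Y costs 84 × $177.99 = $14,951.16.
Offer Y is cheaper by $19,897.92 − $14,951.16 = $4,946.76.

Offer Y by $4,950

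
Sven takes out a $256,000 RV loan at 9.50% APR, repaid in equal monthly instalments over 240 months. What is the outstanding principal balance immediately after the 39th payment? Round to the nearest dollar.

$239,645

With monthly rate i = 9.5%/12 = 0.0079167, the balance after k of n payments is P · [(1+i)^n − (1+i)^k] / [(1+i)^n − 1].
(1+0.0079167)^240 = 6.63606141 and (1+0.0079167)^39 = 1.36006743, so the balance is 256,000 × (6.63606141 − 1.36006743) / (6.63606141 − 1) = $239,645.09.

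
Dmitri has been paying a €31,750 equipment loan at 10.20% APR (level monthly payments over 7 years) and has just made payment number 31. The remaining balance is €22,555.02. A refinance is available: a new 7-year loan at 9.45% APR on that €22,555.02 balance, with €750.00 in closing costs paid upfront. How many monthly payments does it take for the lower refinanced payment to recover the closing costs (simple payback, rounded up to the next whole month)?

Current payment = 31,750 × 10.2%/12 / (1 − (1+0.0085000)^−84) = €530.37.
Refinanced payment = 22,555.02 × 0.0078750 / (1 − (1+0.0078750)^−84) = €368.06.
Monthly savings = €530.37 − €368.06 = €162.31.
Break-even = €750.00 / €162.31 = 4.62 → 5 months.

5 months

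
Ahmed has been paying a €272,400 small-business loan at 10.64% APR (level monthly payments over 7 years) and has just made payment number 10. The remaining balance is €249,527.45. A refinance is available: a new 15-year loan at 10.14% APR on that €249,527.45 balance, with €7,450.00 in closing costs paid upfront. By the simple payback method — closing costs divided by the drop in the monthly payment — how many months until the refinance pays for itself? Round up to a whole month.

Current payment = 272,400 × 10.64%/12 / (1 − (1+0.0088667)^−84) = €4,612.75.
Refinanced payment = 249,527.45 × 0.0084500 / (1 − (1+0.0084500)^−180) = €2,702.85.
Monthly savings = €4,612.75 − €2,702.85 = €1,909.90.
Break-even = €7,450.00 / €1,909.90 = 3.90 → 4 months.

4 months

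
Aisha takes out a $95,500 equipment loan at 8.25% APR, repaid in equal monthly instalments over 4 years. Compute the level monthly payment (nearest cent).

$2,342.66

At 8.25% the monthly rate is 0.0068750, so the payment is 95,500 × 0.0068750 / (1 − 1.0068750^−48) = $2,342.66.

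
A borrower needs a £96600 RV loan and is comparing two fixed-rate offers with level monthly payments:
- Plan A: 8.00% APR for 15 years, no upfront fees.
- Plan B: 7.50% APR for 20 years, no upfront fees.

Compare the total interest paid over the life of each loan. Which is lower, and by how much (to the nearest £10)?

Plan A by £20,600

Plan A: at 8.00% the monthly rate is 0.0066667, so the payment is 96,600 × 0.0066667 / (1 − 1.0066667^−180) = £923.16.
Total interest on Plan A = 180 × £923.16 − £96,600 = £69,568.80.
Plan B: monthly rate = 7.5%/12 = 0.0062500; payment = 96,600 × 0.0062500 / (1 − (1+0.0062500)^−240) = £778.20.
Total interest on Plan B = 240 × £778.20 − £96,600 = £90,168.00.
Plan A is lower by £20,599.20.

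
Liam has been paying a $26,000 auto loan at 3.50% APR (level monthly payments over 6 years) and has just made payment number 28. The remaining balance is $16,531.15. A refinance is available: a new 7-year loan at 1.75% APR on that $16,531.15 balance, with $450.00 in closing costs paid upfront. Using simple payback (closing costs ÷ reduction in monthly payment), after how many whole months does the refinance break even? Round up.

3 months

Current payment = 26,000 × 3.5%/12 / (1 − (1+0.0029167)^−72) = $400.88.
Refinanced payment = 16,531.15 × 0.0014583 / (1 − (1+0.0014583)^−84) = $209.24.
Monthly savings = $400.88 − $209.24 = $191.64.
Break-even = $450.00 / $191.64 = 2.35 → 3 months.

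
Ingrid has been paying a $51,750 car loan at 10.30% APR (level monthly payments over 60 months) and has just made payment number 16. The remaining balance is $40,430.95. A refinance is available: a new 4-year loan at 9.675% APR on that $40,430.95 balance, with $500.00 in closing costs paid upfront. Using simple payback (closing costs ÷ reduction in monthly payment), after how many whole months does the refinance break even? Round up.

Current payment = 51,750 × 10.3%/12 / (1 − (1+0.0085833)^−60) = $1,107.19.
Refinanced payment = 40,430.95 × 0.0080625 / (1 − (1+0.0080625)^−48) = $1,019.13.
Monthly savings = $1,107.19 − $1,019.13 = $88.06.
Break-even = $500.00 / $88.06 = 5.68 → 6 months.

6 months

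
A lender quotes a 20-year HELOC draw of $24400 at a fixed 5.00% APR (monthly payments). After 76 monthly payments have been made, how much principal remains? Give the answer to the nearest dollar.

With monthly rate i = 5%/12 = 0.0041667, the balance after k of n payments is P · [(1+i)^n − (1+i)^k] / [(1+i)^n − 1].
(1+0.0041667)^240 = 2.71264029 and (1+0.0041667)^76 = 1.37164229, so the balance is 24,400 × (2.71264029 − 1.37164229) / (2.71264029 − 1) = $19,105.21.

$19,105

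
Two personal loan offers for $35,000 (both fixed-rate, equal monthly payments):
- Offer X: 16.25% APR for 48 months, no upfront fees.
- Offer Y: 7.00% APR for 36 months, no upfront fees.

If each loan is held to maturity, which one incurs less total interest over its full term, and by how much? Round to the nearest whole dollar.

Offer X: monthly rate = 16.25%/12 = 0.0135417; payment = 35,000 × 0.0135417 / (1 − (1+0.0135417)^−48) = $996.40.
Total interest on Offer X = 48 × $996.40 − $35,000 = $12,827.20.
Offer Y: monthly rate = 7%/12 = 0.0058333; payment = 35,000 × 0.0058333 / (1 − (1+0.0058333)^−36) = $1,080.70.
Total interest on Offer Y = 36 × $1,080.70 − $35,000 = $3,905.20.
Offer Y is lower by $8,922.00.

Offer Y by $8,922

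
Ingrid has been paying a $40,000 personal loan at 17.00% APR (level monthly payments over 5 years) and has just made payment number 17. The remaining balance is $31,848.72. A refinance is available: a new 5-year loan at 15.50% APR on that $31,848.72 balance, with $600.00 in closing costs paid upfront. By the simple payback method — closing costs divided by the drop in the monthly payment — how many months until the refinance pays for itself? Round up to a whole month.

Current payment = 40,000 × 17%/12 / (1 − (1+0.0141667)^−60) = $994.10.
Refinanced payment = 31,848.72 × 0.0129167 / (1 − (1+0.0129167)^−60) = $766.06.
Monthly savings = $994.10 − $766.06 = $228.04.
Break-even = $600.00 / $228.04 = 2.63 → 3 months.

3 months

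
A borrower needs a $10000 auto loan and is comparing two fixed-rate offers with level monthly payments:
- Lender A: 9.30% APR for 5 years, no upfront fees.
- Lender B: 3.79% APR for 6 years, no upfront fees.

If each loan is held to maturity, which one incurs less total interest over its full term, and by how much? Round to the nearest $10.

Lender A: at 9.30% the monthly rate is 0.0077500, so the payment is 10,000 × 0.0077500 / (1 − 1.0077500^−60) = $209.04.
Total interest on Lender A = 60 × $209.04 − $10,000 = $2,542.40.
Lender B: monthly rate = 3.79%/12 = 0.0031583; payment = 10,000 × 0.0031583 / (1 − (1+0.0031583)^−72) = $155.50.
Total interest on Lender B = 72 × $155.50 − $10,000 = $1,196.00.
Lender B is lower by $1,346.40.

Lender B by $1,350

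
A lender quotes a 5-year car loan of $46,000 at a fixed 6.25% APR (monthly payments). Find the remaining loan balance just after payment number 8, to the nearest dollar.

With monthly rate i = 6.25%/12 = 0.0052083, the balance after k of n payments is P · [(1+i)^n − (1+i)^k] / [(1+i)^n − 1].
(1+0.0052083)^60 = 1.36572990 and (1+0.0052083)^8 = 1.04243418, so the balance is 46,000 × (1.36572990 − 1.04243418) / (1.36572990 − 1) = $40,662.80.

$40,663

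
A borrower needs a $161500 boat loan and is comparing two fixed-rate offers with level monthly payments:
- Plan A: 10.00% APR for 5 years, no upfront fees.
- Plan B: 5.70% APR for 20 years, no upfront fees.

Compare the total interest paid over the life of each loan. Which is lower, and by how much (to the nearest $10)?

Plan A by $65,140

Plan A: monthly rate = 10%/12 = 0.0083333; payment = 161,500 × 0.0083333 / (1 − (1+0.0083333)^−60) = $3,431.40.
Total interest on Plan A = 60 × $3,431.40 − $161,500 = $44,384.00.
Plan B: at 5.70% the monthly rate is 0.0047500, so the payment is 161,500 × 0.0047500 / (1 − 1.0047500^−240) = $1,129.26.
Total interest on Plan B = 240 × $1,129.26 − $161,500 = $109,522.40.
Plan A is lower by $65,138.40.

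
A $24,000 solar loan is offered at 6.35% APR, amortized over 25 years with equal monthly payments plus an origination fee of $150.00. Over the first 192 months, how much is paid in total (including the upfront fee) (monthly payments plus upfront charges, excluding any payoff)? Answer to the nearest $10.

$30,830

At 6.35% the monthly rate is 0.0052917, so the payment is 24,000 × 0.0052917 / (1 − 1.0052917^−300) = $159.81.
Total outlay = 192 × $159.81 + $150.00 = $30,833.52.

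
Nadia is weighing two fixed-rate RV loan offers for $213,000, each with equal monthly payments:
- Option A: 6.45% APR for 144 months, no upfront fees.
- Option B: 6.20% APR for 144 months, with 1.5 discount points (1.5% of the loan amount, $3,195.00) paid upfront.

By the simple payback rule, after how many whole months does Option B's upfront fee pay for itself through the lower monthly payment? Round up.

115 months

Option A: monthly rate = 6.45%/12 = 0.0053750; payment = 213,000 × 0.0053750 / (1 − (1+0.0053750)^−144) = $2,128.50.
Option B: monthly rate = 6.2%/12 = 0.0051667; payment = 213,000 × 0.0051667 / (1 − (1+0.0051667)^−144) = $2,100.67.
Monthly savings = $2,128.50 − $2,100.67 = $27.83.
Break-even = $3,195.00 / $27.83 = 114.80 → 115 months.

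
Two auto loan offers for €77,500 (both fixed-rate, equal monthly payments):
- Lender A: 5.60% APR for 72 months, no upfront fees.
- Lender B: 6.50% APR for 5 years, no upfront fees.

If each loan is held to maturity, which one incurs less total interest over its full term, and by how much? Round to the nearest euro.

Lender B by €444

Lender A: at 5.60% the monthly rate is 0.0046667, so the payment is 77,500 × 0.0046667 / (1 − 1.0046667^−72) = €1,269.82.
Total interest on Lender A = 72 × €1,269.82 − €77,500 = €13,927.04.
Lender B: at 6.50% the monthly rate is 0.0054167, so the payment is 77,500 × 0.0054167 / (1 − 1.0054167^−60) = €1,516.38.
Total interest on Lender B = 60 × €1,516.38 − €77,500 = €13,482.80.
Lender B is lower by €444.24.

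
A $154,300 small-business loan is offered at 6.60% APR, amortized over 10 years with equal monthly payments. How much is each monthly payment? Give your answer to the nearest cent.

$1,759.91

At 6.60% the monthly rate is 0.0055000, so the payment is 154,300 × 0.0055000 / (1 − 1.0055000^−120) = $1,759.91.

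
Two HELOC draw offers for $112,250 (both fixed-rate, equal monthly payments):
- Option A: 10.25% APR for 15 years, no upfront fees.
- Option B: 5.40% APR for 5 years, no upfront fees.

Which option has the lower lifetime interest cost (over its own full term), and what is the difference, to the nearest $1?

Option B by $91,889

Option A: at 10.25% the monthly rate is 0.0085417, so the payment is 112,250 × 0.0085417 / (1 − 1.0085417^−180) = $1,223.47.
Total interest on Option A = 180 × $1,223.47 − $112,250 = $107,974.60.
Option B: at 5.40% the monthly rate is 0.0045000, so the payment is 112,250 × 0.0045000 / (1 − 1.0045000^−60) = $2,138.93.
Total interest on Option B = 60 × $2,138.93 − $112,250 = $16,085.80.
Option B is lower by $91,888.80.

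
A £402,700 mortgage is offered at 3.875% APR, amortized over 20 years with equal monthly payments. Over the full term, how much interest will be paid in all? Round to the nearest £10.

£176,620

At 3.875% the monthly rate is 0.0032292, so the payment is 402,700 × 0.0032292 / (1 − 1.0032292^−240) = £2,413.84.
Total paid = 240 × £2,413.84 = £579,321.60; interest = £579,321.60 − £402,700 = £176,621.60.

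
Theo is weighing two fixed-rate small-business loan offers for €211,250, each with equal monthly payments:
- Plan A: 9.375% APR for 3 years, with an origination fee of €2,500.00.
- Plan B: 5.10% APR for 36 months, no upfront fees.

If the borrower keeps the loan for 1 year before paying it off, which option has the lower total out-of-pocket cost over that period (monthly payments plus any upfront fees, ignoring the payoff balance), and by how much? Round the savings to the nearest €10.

Plan A: at 9.375% the monthly rate is 0.0078125, so the payment is 211,250 × 0.0078125 / (1 − 1.0078125^−36) = €6,754.62.
Plan B: at 5.10% the monthly rate is 0.0042500, so the payment is 211,250 × 0.0042500 / (1 − 1.0042500^−36) = €6,340.84.
Over 12 months: Plan A costs 12 × €6,754.62 + €2,500.00 = €83,555.44; Plan B costs 12 × €6,340.84 = €76,090.08.
Plan B is cheaper by €83,555.44 − €76,090.08 = €7,465.36.

Plan B by €7,470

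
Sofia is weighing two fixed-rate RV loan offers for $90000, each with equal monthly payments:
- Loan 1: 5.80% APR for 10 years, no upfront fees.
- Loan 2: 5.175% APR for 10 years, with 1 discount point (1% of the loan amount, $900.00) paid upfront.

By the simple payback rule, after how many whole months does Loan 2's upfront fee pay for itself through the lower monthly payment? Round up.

33 months

Loan 1: at 5.80% the monthly rate is 0.0048333, so the payment is 90,000 × 0.0048333 / (1 − 1.0048333^−120) = $990.17.
Loan 2: monthly rate = 5.175%/12 = 0.0043125; payment = 90,000 × 0.0043125 / (1 − (1+0.0043125)^−120) = $962.31.
Monthly savings = $990.17 − $962.31 = $27.86.
Break-even = $900.00 / $27.86 = 32.30 → 33 months.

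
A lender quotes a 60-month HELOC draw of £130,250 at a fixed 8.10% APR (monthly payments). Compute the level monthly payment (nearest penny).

Monthly rate = 8.1%/12 = 0.0067500; payment = 130,250 × 0.0067500 / (1 − (1+0.0067500)^−60) = £2,647.24.

£2,647.24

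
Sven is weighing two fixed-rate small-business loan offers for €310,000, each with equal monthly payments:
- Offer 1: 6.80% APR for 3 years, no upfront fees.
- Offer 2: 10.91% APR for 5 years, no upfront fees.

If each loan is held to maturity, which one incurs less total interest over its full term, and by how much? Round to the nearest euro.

Offer 1: at 6.80% the monthly rate is 0.0056667, so the payment is 310,000 × 0.0056667 / (1 − 1.0056667^−36) = €9,543.58.
Total interest on Offer 1 = 36 × €9,543.58 − €310,000 = €33,568.88.
Offer 2: at 10.91% the monthly rate is 0.0090917, so the payment is 310,000 × 0.0090917 / (1 − 1.0090917^−60) = €6,726.25.
Total interest on Offer 2 = 60 × €6,726.25 − €310,000 = €93,575.00.
Offer 1 is lower by €60,006.12.

Offer 1 by €60,006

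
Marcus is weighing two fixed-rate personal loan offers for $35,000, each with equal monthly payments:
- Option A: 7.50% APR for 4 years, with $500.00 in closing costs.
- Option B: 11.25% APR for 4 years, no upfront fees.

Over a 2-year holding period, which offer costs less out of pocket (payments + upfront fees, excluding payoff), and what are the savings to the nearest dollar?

Option A by $1,002

Option A: monthly rate = 7.5%/12 = 0.0062500; payment = 35,000 × 0.0062500 / (1 − (1+0.0062500)^−48) = $846.26.
Option B: monthly rate = 11.25%/12 = 0.0093750; payment = 35,000 × 0.0093750 / (1 − (1+0.0093750)^−48) = $908.85.
Over 24 months: Option A costs 24 × $846.26 + $500.00 = $20,810.24; Option B costs 24 × $908.85 = $21,812.40.
Option A is cheaper by $21,812.40 − $20,810.24 = $1,002.16.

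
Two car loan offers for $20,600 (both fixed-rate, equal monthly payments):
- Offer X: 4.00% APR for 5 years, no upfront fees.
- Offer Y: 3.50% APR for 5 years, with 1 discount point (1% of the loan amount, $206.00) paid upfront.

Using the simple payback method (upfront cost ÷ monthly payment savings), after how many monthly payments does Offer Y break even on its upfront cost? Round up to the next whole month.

Offer X: at 4.00% the monthly rate is 0.0033333, so the payment is 20,600 × 0.0033333 / (1 − 1.0033333^−60) = $379.38.
Offer Y: at 3.50% the monthly rate is 0.0029167, so the payment is 20,600 × 0.0029167 / (1 − 1.0029167^−60) = $374.75.
Monthly savings = $379.38 − $374.75 = $4.63.
Break-even = $206.00 / $4.63 = 44.49 → 45 months.

45 months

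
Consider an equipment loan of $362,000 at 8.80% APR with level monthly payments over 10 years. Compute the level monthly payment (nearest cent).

Monthly rate = 8.8%/12 = 0.0073333; payment = 362,000 × 0.0073333 / (1 − (1+0.0073333)^−120) = $4,546.57.

$4,546.57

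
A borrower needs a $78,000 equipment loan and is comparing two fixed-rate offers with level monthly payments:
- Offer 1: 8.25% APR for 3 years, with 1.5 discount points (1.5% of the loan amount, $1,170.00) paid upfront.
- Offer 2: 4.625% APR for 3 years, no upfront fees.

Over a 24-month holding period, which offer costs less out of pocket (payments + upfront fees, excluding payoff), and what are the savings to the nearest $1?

Offer 1: at 8.25% the monthly rate is 0.0068750, so the payment is 78,000 × 0.0068750 / (1 − 1.0068750^−36) = $2,453.24.
Offer 2: monthly rate = 4.625%/12 = 0.0038542; payment = 78,000 × 0.0038542 / (1 − (1+0.0038542)^−36) = $2,324.62.
Over 24 months: Offer 1 costs 24 × $2,453.24 + $1,170.00 = $60,047.76; Offer 2 costs 24 × $2,324.62 = $55,790.88.
Offer 2 is cheaper by $60,047.76 − $55,790.88 = $4,256.88.

Offer 2 by $4,257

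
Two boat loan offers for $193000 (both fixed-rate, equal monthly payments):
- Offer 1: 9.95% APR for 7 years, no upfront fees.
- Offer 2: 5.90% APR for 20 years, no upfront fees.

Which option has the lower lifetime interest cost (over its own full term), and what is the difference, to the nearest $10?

Offer 1: monthly rate = 9.95%/12 = 0.0082917; payment = 193,000 × 0.0082917 / (1 − (1+0.0082917)^−84) = $3,199.04.
Total interest on Offer 1 = 84 × $3,199.04 − $193,000 = $75,719.36.
Offer 2: at 5.90% the monthly rate is 0.0049167, so the payment is 193,000 × 0.0049167 / (1 − 1.0049167^−240) = $1,371.60.
Total interest on Offer 2 = 240 × $1,371.60 − $193,000 = $136,184.00.
Offer 1 is lower by $60,464.64.

Offer 1 by $60,460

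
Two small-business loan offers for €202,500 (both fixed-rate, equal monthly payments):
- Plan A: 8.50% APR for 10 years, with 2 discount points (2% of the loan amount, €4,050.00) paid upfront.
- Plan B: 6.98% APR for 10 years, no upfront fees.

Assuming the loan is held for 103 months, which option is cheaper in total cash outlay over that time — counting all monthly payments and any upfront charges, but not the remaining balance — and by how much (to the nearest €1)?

Plan B by €20,695

Plan A: at 8.50% the monthly rate is 0.0070833, so the payment is 202,500 × 0.0070833 / (1 − 1.0070833^−120) = €2,510.71.
Plan B: at 6.98% the monthly rate is 0.0058167, so the payment is 202,500 × 0.0058167 / (1 − 1.0058167^−120) = €2,349.11.
Over 103 months: Plan A costs 103 × €2,510.71 + €4,050.00 = €262,653.13; Plan B costs 103 × €2,349.11 = €241,958.33.
Plan B is cheaper by €262,653.13 − €241,958.33 = €20,694.80.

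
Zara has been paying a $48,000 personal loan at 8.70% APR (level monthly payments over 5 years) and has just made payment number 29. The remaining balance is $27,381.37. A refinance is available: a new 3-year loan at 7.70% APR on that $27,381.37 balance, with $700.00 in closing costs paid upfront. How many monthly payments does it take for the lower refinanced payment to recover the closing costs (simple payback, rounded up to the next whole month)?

Current payment = 48,000 × 8.7%/12 / (1 − (1+0.0072500)^−60) = $989.43.
Refinanced payment = 27,381.37 × 0.0064167 / (1 − (1+0.0064167)^−36) = $854.25.
Monthly savings = $989.43 − $854.25 = $135.18.
Break-even = $700.00 / $135.18 = 5.18 → 6 months.

6 months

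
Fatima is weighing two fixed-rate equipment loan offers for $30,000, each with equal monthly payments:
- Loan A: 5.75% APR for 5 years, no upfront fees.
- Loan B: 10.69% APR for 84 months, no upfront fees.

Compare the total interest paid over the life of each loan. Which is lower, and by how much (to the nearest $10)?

Loan A by $8,150

Loan A: monthly rate = 5.75%/12 = 0.0047917; payment = 30,000 × 0.0047917 / (1 − (1+0.0047917)^−60) = $576.50.
Total interest on Loan A = 60 × $576.50 − $30,000 = $4,590.00.
Loan B: at 10.69% the monthly rate is 0.0089083, so the payment is 30,000 × 0.0089083 / (1 − 1.0089083^−84) = $508.80.
Total interest on Loan B = 84 × $508.80 − $30,000 = $12,739.20.
Loan A is lower by $8,149.20.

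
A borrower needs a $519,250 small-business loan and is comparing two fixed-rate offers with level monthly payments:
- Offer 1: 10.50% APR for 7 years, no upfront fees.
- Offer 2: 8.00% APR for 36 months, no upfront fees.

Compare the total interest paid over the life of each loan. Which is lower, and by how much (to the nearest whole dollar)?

Offer 1: at 10.50% the monthly rate is 0.0087500, so the payment is 519,250 × 0.0087500 / (1 − 1.0087500^−84) = $8,754.90.
Total interest on Offer 1 = 84 × $8,754.90 − $519,250 = $216,161.60.
Offer 2: at 8.00% the monthly rate is 0.0066667, so the payment is 519,250 × 0.0066667 / (1 − 1.0066667^−36) = $16,271.41.
Total interest on Offer 2 = 36 × $16,271.41 − $519,250 = $66,520.76.
Offer 2 is lower by $149,640.84.

Offer 2 by $149,641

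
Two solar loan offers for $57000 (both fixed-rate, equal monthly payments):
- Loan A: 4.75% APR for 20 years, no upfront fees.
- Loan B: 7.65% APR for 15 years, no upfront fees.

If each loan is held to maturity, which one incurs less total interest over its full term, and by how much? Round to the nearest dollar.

Loan A: at 4.75% the monthly rate is 0.0039583, so the payment is 57,000 × 0.0039583 / (1 − 1.0039583^−240) = $368.35.
Total interest on Loan A = 240 × $368.35 − $57,000 = $31,404.00.
Loan B: monthly rate = 7.65%/12 = 0.0063750; payment = 57,000 × 0.0063750 / (1 − (1+0.0063750)^−180) = $533.27.
Total interest on Loan B = 180 × $533.27 − $57,000 = $38,988.60.
Loan A is lower by $7,584.60.

Loan A by $7,585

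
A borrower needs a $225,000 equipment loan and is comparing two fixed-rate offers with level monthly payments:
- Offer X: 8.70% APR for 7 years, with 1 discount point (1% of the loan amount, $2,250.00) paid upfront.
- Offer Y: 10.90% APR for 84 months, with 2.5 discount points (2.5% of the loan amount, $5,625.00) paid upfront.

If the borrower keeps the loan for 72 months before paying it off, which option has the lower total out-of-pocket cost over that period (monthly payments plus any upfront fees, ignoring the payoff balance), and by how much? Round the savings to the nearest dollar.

Offer X: monthly rate = 8.7%/12 = 0.0072500; payment = 225,000 × 0.0072500 / (1 − (1+0.0072500)^−84) = $3,585.88.
Offer Y: at 10.90% the monthly rate is 0.0090833, so the payment is 225,000 × 0.0090833 / (1 − 1.0090833^−84) = $3,840.73.
Over 72 months: Offer X costs 72 × $3,585.88 + $2,250.00 = $260,433.36; Offer Y costs 72 × $3,840.73 + $5,625.00 = $282,157.56.
Offer X is cheaper by $282,157.56 − $260,433.36 = $21,724.20.

Offer X by $21,724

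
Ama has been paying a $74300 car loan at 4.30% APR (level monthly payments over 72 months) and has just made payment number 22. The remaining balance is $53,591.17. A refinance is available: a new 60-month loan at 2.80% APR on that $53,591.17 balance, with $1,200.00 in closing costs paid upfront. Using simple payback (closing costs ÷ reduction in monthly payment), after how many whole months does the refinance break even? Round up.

Current payment = 74,300 × 4.3%/12 / (1 − (1+0.0035833)^−72) = $1,172.62.
Refinanced payment = 53,591.17 × 0.0023333 / (1 − (1+0.0023333)^−60) = $958.21.
Monthly savings = $1,172.62 − $958.21 = $214.41.
Break-even = $1,200.00 / $214.41 = 5.60 → 6 months.

6 months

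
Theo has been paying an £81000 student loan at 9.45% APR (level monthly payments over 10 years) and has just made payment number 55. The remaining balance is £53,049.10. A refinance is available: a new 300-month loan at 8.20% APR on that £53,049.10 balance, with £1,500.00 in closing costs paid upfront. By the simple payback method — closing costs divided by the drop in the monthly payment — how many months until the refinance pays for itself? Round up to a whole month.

Current payment = 81,000 × 9.45%/12 / (1 − (1+0.0078750)^−120) = £1,045.90.
Refinanced payment = 53,049.10 × 0.0068333 / (1 − (1+0.0068333)^−300) = £416.49.
Monthly savings = £1,045.90 − £416.49 = £629.41.
Break-even = £1,500.00 / £629.41 = 2.38 → 3 months.

3 months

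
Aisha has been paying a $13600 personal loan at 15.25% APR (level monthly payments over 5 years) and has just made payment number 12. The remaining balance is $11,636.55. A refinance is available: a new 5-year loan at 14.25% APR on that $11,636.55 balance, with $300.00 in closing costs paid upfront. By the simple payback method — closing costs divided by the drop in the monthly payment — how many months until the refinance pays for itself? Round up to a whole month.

6 months

Current payment = 13,600 × 15.25%/12 / (1 − (1+0.0127083)^−60) = $325.33.
Refinanced payment = 11,636.55 × 0.0118750 / (1 − (1+0.0118750)^−60) = $272.27.
Monthly savings = $325.33 − $272.27 = $53.06.
Break-even = $300.00 / $53.06 = 5.65 → 6 months.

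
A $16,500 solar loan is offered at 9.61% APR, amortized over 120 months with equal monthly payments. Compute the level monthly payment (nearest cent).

$214.50

Monthly rate = 9.61%/12 = 0.0080083; payment = 16,500 × 0.0080083 / (1 − (1+0.0080083)^−120) = $214.50.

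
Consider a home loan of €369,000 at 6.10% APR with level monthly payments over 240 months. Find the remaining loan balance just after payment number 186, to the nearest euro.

€125,569

With monthly rate i = 6.1%/12 = 0.0050833, the balance after k of n payments is P · [(1+i)^n − (1+i)^k] / [(1+i)^n − 1].
(1+0.0050833)^240 = 3.37673625 and (1+0.0050833)^186 = 2.56794243, so the balance is 369,000 × (3.37673625 − 2.56794243) / (3.37673625 − 1) = €125,569.22.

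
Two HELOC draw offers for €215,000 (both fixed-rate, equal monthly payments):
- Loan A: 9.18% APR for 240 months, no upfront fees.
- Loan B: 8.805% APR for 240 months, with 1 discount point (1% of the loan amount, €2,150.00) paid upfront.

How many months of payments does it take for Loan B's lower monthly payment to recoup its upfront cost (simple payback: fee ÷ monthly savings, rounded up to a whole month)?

Loan A: at 9.18% the monthly rate is 0.0076500, so the payment is 215,000 × 0.0076500 / (1 − 1.0076500^−240) = €1,959.37.
Loan B: monthly rate = 8.805%/12 = 0.0073375; payment = 215,000 × 0.0073375 / (1 − (1+0.0073375)^−240) = €1,907.53.
Monthly savings = €1,959.37 − €1,907.53 = €51.84.
Break-even = €2,150.00 / €51.84 = 41.47 → 42 months.

42 months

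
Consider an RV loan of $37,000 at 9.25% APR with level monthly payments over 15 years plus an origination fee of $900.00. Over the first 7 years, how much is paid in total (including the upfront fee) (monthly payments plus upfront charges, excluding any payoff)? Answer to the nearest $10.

At 9.25% the monthly rate is 0.0077083, so the payment is 37,000 × 0.0077083 / (1 − 1.0077083^−180) = $380.80.
Total outlay = 84 × $380.80 + $900.00 = $32,887.20.

$32,890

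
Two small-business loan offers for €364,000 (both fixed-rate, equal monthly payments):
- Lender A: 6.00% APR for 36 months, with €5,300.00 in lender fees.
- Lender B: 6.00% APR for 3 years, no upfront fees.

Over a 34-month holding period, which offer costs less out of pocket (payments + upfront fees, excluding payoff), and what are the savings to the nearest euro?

Lender A: at 6.00% the monthly rate is 0.0050000, so the payment is 364,000 × 0.0050000 / (1 − 1.0050000^−36) = €11,073.59.
Lender B: at 6.00% the monthly rate is 0.0050000, so the payment is 364,000 × 0.0050000 / (1 − 1.0050000^−36) = €11,073.59.
Over 34 months: Lender A costs 34 × €11,073.59 + €5,300.00 = €381,802.06; Lender B costs 34 × €11,073.59 = €376,502.06.
Lender B is cheaper by €381,802.06 − €376,502.06 = €5,300.00.

Lender B by €5,300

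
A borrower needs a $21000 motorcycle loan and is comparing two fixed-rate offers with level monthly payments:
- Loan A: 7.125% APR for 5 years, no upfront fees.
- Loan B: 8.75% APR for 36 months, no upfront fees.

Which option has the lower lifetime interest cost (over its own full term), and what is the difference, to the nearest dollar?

Loan A: monthly rate = 7.125%/12 = 0.0059375; payment = 21,000 × 0.0059375 / (1 − (1+0.0059375)^−60) = $417.06.
Total interest on Loan A = 60 × $417.06 − $21,000 = $4,023.60.
Loan B: monthly rate = 8.75%/12 = 0.0072917; payment = 21,000 × 0.0072917 / (1 − (1+0.0072917)^−36) = $665.35.
Total interest on Loan B = 36 × $665.35 − $21,000 = $2,952.60.
Loan B is lower by $1,071.00.

Loan B by $1,071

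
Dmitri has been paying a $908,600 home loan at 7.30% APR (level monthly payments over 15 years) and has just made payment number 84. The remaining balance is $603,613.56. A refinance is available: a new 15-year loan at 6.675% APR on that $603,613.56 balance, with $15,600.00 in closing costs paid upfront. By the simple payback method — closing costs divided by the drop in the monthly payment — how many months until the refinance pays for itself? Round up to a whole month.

6 months

Current payment = 908,600 × 7.3%/12 / (1 − (1+0.0060833)^−180) = $8,319.90.
Refinanced payment = 603,613.56 × 0.0055625 / (1 − (1+0.0055625)^−180) = $5,316.37.
Monthly savings = $8,319.90 − $5,316.37 = $3,003.53.
Break-even = $15,600.00 / $3,003.53 = 5.19 → 6 months.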